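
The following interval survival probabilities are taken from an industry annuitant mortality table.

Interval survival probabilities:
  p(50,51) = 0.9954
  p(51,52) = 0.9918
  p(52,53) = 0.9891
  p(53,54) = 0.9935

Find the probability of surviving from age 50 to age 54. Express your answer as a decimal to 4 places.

Chaining the interval survival probabilities: 0.9954 × 0.9918 × 0.9891 × 0.9935.
= 0.970130.

0.9701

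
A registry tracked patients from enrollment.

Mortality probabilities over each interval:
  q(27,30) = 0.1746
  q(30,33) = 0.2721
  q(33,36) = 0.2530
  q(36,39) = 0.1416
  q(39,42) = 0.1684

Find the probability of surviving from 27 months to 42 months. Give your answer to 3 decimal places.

0.320

Chaining the interval survival probabilities: (1 − 0.1746) × (1 − 0.2721) × (1 − 0.2530) × (1 − 0.1416) × (1 − 0.1684).
= 0.8254 × 0.7279 × 0.7470 × 0.8584 × 0.8316 = 0.320377.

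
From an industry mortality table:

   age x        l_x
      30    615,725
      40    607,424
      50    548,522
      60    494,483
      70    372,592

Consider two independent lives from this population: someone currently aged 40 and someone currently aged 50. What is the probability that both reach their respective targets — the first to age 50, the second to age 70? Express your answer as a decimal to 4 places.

0.6134

p₁ = l_50/l_40 = 548,522/607,424 = 0.903030; p₂ = l_70/l_50 = 372,592/548,522 = 0.679265.
P(both) = p₁ × p₂ = 0.903030 × 0.679265 = 0.613397.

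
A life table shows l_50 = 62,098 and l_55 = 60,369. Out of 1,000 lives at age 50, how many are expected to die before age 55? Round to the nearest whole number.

28

The relevant probability is 1 − 60,369/62,098 = 0.027843.
Expected number = 1,000 × 0.027843 = 28.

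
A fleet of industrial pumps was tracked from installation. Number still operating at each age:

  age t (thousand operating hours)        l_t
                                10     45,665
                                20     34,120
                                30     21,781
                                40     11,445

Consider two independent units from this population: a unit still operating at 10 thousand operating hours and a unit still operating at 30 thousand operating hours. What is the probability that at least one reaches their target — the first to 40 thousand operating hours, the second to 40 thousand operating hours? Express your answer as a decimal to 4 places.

p₁ = l_40/l_10 = 11,445/45,665 = 0.250630; p₂ = l_40/l_30 = 11,445/21,781 = 0.525458.
P(at least one) = 1 − (1−p₁)(1−p₂) = 1 − 0.749370 × 0.474542 = 0.644392.

0.6444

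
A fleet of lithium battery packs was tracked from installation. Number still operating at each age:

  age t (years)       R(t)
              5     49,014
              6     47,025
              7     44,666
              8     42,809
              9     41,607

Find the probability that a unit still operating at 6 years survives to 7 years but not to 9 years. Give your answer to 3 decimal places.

This is the probability of reaching 7 but not 9, conditional on being operational at 6: (R(7) − R(9)) / R(6).
= (44,666 − 41,607) / 47,025 = 3,059 / 47,025 = 0.065051.

0.065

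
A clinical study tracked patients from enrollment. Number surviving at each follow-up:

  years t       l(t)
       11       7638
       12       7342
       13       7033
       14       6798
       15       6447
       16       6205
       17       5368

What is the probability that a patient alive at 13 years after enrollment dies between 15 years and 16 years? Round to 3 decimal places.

0.034

This is the probability of reaching 15 but not 16, conditional on being alive at 13: (l(15) − l(16)) / l(13).
= (6447 − 6205) / 7033 = 242 / 7033 = 0.034409.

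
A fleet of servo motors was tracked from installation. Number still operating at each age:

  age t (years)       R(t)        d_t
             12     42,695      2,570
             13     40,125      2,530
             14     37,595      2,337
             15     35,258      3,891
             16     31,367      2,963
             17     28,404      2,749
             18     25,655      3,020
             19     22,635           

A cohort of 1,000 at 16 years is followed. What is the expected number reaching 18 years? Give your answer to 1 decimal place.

The relevant probability is 25,655/31,367 = 0.817898.
Expected number = 1,000 × 0.817898 = 817.9.

817.9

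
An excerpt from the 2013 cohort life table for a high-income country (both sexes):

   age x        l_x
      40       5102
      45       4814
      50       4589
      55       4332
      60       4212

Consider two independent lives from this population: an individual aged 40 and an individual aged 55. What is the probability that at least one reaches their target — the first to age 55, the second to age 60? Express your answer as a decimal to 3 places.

p₁ = l_55/l_40 = 4332/5102 = 0.849079; p₂ = l_60/l_55 = 4212/4332 = 0.972299.
P(at least one) = 1 − (1−p₁)(1−p₂) = 1 − 0.150921 × 0.027701 = 0.995819.

0.996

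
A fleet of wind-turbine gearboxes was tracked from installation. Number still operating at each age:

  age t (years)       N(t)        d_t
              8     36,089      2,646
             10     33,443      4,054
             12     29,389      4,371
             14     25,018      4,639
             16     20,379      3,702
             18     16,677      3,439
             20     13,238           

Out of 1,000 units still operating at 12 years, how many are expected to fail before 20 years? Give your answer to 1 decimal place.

549.6

The relevant probability is 1 − 13,238/29,389 = 0.549559.
Expected number = 1,000 × 0.549559 = 549.6.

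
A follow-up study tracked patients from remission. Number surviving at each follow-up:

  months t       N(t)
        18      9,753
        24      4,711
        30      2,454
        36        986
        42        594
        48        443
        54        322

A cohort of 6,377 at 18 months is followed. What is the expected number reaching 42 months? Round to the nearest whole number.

The relevant probability is 594/9,753 = 0.060904.
Expected number = 6,377 × 0.060904 = 388.

388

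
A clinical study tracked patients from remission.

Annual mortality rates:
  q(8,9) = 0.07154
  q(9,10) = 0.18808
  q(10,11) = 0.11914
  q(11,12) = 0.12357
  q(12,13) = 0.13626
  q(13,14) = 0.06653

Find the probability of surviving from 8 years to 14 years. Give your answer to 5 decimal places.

0.46923

The overall survival probability is (1 − 0.07154) × (1 − 0.18808) × (1 − 0.11914) × (1 − 0.12357) × (1 − 0.13626) × (1 − 0.06653).
= 0.92846 × 0.81192 × 0.88086 × 0.87643 × 0.86374 × 0.93347 = 0.469228.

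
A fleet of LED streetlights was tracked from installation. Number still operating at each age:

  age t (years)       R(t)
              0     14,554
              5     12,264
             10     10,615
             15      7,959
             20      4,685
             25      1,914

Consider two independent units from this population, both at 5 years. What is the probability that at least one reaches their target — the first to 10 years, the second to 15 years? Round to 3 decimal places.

0.953

p₁ = R(10)/R(5) = 10,615/12,264 = 0.865541; p₂ = R(15)/R(5) = 7,959/12,264 = 0.648973.
P(at least one) = 1 − (1−p₁)(1−p₂) = 1 − 0.134459 × 0.351027 = 0.952801.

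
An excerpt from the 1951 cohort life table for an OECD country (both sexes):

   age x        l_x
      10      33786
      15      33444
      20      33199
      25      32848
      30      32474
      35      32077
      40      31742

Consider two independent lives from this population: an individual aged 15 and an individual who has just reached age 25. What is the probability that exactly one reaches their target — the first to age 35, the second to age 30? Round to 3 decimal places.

0.051

p₁ = l_35/l_15 = 32077/33444 = 0.959126; p₂ = l_30/l_25 = 32474/32848 = 0.988614.
P(exactly one) = p₁(1−p₂) + (1−p₁)p₂ = 0.010921 + 0.040409 = 0.051329.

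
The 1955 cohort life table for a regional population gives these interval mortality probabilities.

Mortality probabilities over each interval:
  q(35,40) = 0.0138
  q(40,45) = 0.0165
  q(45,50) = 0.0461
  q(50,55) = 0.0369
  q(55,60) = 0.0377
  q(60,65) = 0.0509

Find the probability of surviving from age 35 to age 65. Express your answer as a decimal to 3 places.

Survival from 35 to 65 is the product of surviving each interval: (1 − 0.0138) × (1 − 0.0165) × (1 − 0.0461) × (1 − 0.0369) × (1 − 0.0377) × (1 − 0.0509).
= 0.9862 × 0.9835 × 0.9539 × 0.9631 × 0.9623 × 0.9491 = 0.813834.

0.814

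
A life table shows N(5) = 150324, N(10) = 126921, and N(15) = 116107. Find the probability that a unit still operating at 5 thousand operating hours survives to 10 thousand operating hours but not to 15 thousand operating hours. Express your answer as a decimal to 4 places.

0.0719

This is the probability of reaching 10 but not 15, conditional on being operational at 5: (N(10) − N(15)) / N(5).
= (126921 − 116107) / 150324 = 10814 / 150324 = 0.071938.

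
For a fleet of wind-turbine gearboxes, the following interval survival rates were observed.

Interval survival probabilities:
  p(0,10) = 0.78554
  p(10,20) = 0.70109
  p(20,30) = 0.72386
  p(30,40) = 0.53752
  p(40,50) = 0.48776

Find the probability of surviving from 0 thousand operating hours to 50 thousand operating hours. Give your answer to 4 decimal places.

0.1045

The overall survival probability is 0.78554 × 0.70109 × 0.72386 × 0.53752 × 0.48776.
= 0.104520.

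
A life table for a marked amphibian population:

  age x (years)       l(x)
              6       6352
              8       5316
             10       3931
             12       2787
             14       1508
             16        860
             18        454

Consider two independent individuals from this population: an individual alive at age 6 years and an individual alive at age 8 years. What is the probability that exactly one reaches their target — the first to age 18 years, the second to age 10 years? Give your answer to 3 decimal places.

0.705

p₁ = l(18)/l(6) = 454/6352 = 0.071474; p₂ = l(10)/l(8) = 3931/5316 = 0.739466.
P(exactly one) = p₁(1−p₂) + (1−p₁)p₂ = 0.018621 + 0.686613 = 0.705235.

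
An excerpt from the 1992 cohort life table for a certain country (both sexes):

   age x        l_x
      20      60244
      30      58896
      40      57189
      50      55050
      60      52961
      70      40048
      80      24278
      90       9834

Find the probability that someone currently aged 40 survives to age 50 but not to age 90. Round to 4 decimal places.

0.7906

We want 10|40q40 = (l_50 − l_90)/l_40.
This is the probability of reaching 50 but not 90, conditional on being alive at 40: (l_50 − l_90) / l_40.
= (55050 − 9834) / 57189 = 45216 / 57189 = 0.790642.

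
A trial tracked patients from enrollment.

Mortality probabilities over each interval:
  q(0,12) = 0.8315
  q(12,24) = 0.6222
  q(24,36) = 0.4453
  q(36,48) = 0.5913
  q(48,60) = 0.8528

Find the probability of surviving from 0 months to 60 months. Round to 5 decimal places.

Survival from 0 to 60 is the product of surviving each interval: (1 − 0.8315) × (1 − 0.6222) × (1 − 0.4453) × (1 − 0.5913) × (1 − 0.8528).
= 0.1685 × 0.3778 × 0.5547 × 0.4087 × 0.1472 = 0.002124.

0.00212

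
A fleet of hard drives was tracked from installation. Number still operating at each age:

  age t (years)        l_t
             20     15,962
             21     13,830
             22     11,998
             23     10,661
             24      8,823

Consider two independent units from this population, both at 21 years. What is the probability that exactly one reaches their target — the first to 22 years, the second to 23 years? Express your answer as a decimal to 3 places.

p₁ = l_22/l_21 = 11,998/13,830 = 0.867534; p₂ = l_23/l_21 = 10,661/13,830 = 0.770860.
P(exactly one) = p₁(1−p₂) + (1−p₁)p₂ = 0.198787 + 0.102113 = 0.300899.

0.301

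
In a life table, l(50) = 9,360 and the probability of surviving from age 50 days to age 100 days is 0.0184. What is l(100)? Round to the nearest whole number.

l(100) = l(50) × p = 9,360 × 0.0184 = 172.

172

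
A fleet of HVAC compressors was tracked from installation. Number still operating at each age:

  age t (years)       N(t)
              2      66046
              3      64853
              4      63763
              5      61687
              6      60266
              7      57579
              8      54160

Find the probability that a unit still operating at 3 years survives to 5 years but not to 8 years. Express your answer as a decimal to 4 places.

This is the probability of reaching 5 but not 8, conditional on being operational at 3: (N(5) − N(8)) / N(3).
= (61687 − 54160) / 64853 = 7527 / 64853 = 0.116062.

0.1161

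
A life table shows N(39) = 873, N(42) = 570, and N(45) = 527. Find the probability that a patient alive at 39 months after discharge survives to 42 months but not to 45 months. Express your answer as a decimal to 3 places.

0.049

This is the probability of reaching 42 but not 45, conditional on being alive at 39: (N(42) − N(45)) / N(39).
= (570 − 527) / 873 = 43 / 873 = 0.049255.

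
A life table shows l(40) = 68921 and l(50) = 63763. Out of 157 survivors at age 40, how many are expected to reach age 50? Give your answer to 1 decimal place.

145.3

The relevant probability is 63763/68921 = 0.925161.
Expected number = 157 × 0.925161 = 145.3.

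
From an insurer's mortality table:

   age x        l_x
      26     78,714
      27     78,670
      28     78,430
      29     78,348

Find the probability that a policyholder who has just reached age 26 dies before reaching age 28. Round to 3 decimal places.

P(die before 28 | alive at 26) = 1 − l_28/l_26 = 1 − 78,430/78,714 = (284)/78,714 = 0.003608.

0.004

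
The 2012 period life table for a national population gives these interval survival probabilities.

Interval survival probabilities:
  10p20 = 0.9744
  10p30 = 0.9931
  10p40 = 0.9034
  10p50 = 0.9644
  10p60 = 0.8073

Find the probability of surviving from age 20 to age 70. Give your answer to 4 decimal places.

0.6806

Survival from 20 to 70 is the product of surviving each interval: 0.9744 × 0.9931 × 0.9034 × 0.9644 × 0.8073.
= 0.680617.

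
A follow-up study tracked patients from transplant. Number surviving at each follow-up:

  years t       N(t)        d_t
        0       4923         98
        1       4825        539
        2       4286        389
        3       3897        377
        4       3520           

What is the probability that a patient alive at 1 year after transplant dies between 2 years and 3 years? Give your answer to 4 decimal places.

0.0806

This is the probability of reaching 2 but not 3, conditional on being alive at 1: (N(2) − N(3)) / N(1).
= (4286 − 3897) / 4825 = 389 / 4825 = 0.080622.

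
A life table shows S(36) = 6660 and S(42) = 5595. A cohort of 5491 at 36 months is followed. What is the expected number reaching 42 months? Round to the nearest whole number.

4613

The relevant probability is 5595/6660 = 0.840090.
Expected number = 5491 × 0.840090 = 4613.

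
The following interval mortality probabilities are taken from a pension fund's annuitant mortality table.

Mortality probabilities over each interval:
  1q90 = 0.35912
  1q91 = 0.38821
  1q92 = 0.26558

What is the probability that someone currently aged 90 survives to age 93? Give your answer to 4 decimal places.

0.2880

Chaining the interval survival probabilities: (1 − 0.35912) × (1 − 0.38821) × (1 − 0.26558).
= 0.64088 × 0.61179 × 0.73442 = 0.287954.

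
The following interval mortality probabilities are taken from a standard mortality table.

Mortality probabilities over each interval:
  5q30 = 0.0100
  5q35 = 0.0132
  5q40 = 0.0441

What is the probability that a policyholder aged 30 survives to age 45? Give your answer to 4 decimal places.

0.9338

Survival from 30 to 45 is the product of surviving each interval: (1 − 0.0100) × (1 − 0.0132) × (1 − 0.0441).
= 0.9900 × 0.9868 × 0.9559 = 0.933849.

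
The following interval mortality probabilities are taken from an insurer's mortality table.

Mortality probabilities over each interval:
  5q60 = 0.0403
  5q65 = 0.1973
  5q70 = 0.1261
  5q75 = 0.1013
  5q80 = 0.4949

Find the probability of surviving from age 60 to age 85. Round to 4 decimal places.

0.3056

Survival from 60 to 85 is the product of surviving each interval: (1 − 0.0403) × (1 − 0.1973) × (1 − 0.1261) × (1 − 0.1013) × (1 − 0.4949).
= 0.9597 × 0.8027 × 0.8739 × 0.8987 × 0.5051 = 0.305592.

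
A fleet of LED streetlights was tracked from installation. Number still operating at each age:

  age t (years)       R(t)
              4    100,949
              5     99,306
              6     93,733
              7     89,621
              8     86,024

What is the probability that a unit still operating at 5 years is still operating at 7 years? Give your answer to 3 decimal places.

0.902

The conditional survival probability is R(7)/R(5) = 89,621/99,306 = 0.902473.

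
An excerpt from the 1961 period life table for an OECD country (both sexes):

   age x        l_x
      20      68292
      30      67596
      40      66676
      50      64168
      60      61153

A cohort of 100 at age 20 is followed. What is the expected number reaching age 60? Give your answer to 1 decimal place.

89.5

The relevant probability is 61153/68292 = 0.895464.
Expected number = 100 × 0.895464 = 89.5.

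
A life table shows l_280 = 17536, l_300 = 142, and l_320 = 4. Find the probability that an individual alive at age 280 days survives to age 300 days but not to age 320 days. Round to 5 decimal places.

This is the probability of reaching 300 but not 320, conditional on being alive at 280: (l_300 − l_320) / l_280.
= (142 − 4) / 17536 = 138 / 17536 = 0.007870.

0.00787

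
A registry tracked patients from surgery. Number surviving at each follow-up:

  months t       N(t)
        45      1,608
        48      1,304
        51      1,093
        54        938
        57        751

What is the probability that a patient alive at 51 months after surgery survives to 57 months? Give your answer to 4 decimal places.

0.6871

The conditional survival probability is N(57)/N(51) = 751/1,093 = 0.687100.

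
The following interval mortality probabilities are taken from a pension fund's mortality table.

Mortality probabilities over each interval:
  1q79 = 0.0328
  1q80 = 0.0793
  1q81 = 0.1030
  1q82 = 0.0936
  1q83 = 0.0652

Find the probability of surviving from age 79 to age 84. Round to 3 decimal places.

Chaining the interval survival probabilities: (1 − 0.0328) × (1 − 0.0793) × (1 − 0.1030) × (1 − 0.0936) × (1 − 0.0652).
= 0.9672 × 0.9207 × 0.8970 × 0.9064 × 0.9348 = 0.676808.

0.677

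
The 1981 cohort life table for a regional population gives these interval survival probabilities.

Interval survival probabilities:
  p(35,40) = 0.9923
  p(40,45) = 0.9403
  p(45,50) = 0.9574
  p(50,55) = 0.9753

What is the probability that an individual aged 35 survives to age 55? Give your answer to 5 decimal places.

The overall survival probability is 0.9923 × 0.9403 × 0.9574 × 0.9753.
= 0.871247.

0.87125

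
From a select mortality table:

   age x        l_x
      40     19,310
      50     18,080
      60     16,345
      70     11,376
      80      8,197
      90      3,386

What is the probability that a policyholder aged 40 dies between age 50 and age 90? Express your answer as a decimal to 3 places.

0.761

We want 10|40q40 = (l_50 − l_90)/l_40.
This is the probability of reaching 50 but not 90, conditional on being alive at 40: (l_50 − l_90) / l_40.
= (18,080 − 3,386) / 19,310 = 14,694 / 19,310 = 0.760953.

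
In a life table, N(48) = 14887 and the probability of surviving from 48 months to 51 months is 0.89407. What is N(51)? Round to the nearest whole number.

13310

N(51) = N(48) × p = 14887 × 0.89407 = 13310.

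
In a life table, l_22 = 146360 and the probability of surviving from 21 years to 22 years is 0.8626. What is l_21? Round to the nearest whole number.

l_21 = l_22 / p = 146360 / 0.8626 = 169673.

169673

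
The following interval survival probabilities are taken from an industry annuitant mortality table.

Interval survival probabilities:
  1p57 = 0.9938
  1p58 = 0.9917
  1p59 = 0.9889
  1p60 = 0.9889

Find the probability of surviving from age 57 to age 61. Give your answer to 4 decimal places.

0.9638

The overall survival probability is 0.9938 × 0.9917 × 0.9889 × 0.9889.
= 0.963794.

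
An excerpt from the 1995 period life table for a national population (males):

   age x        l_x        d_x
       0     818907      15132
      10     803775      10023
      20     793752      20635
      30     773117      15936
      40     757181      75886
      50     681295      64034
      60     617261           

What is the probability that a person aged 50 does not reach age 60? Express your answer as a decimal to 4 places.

0.0940

P(die before 60 | alive at 50) = 1 − l_60/l_50 = 1 − 617261/681295 = (64034)/681295 = 0.093989.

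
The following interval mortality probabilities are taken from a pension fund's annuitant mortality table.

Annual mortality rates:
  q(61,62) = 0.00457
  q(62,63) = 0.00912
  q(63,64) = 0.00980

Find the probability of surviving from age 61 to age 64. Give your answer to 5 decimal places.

0.97669

P(survive 61→64) = (1 − 0.00457) × (1 − 0.00912) × (1 − 0.00980).
= 0.99543 × 0.99088 × 0.99020 = 0.976685.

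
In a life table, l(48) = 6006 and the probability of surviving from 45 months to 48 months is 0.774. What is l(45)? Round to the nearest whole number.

7760

l(45) = l(48) / p = 6006 / 0.774 = 7760.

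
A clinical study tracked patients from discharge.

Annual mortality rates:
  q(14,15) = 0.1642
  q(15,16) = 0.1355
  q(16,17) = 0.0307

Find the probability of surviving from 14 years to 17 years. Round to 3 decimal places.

The overall survival probability is (1 − 0.1642) × (1 − 0.1355) × (1 − 0.0307).
= 0.8358 × 0.8645 × 0.9693 = 0.700367.

0.700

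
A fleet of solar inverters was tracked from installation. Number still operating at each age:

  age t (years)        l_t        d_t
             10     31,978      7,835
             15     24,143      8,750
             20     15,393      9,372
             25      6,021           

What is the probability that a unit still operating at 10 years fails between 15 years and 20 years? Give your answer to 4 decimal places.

0.2736

This is the probability of reaching 15 but not 20, conditional on being operational at 10: (l_15 − l_20) / l_10.
= (24,143 − 15,393) / 31,978 = 8,750 / 31,978 = 0.273626.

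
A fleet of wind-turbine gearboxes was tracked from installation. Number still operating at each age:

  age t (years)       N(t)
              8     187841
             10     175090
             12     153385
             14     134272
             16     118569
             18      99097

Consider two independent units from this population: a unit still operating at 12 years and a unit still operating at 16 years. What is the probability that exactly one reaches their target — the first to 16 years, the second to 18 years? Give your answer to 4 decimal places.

0.3167

p₁ = N(16)/N(12) = 118569/153385 = 0.773016; p₂ = N(18)/N(16) = 99097/118569 = 0.835775.
P(exactly one) = p₁(1−p₂) + (1−p₁)p₂ = 0.126949 + 0.189708 = 0.316656.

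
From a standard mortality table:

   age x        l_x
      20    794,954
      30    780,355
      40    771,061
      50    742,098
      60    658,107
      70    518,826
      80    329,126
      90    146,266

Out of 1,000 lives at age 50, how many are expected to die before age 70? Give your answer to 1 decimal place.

300.9

The relevant probability is 1 − 518,826/742,098 = 0.300866.
Expected number = 1,000 × 0.300866 = 300.9.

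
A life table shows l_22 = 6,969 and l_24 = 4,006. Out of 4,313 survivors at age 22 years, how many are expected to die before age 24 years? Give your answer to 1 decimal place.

1833.8

The relevant probability is 1 − 4,006/6,969 = 0.425169.
Expected number = 4,313 × 0.425169 = 1833.8.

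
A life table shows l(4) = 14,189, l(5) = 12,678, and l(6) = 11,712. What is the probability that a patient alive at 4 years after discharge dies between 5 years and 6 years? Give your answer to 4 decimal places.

0.0681

This is the probability of reaching 5 but not 6, conditional on being alive at 4: (l(5) − l(6)) / l(4).
= (12,678 − 11,712) / 14,189 = 966 / 14,189 = 0.068081.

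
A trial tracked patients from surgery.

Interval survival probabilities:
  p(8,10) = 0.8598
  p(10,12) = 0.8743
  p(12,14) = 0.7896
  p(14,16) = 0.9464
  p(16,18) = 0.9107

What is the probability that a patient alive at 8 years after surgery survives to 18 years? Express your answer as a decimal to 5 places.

Chaining the interval survival probabilities: 0.8598 × 0.8743 × 0.7896 × 0.9464 × 0.9107.
= 0.511582.

0.51158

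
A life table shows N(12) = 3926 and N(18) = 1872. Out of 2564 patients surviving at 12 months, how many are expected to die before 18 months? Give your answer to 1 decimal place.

The relevant probability is 1 − 1872/3926 = 0.523179.
Expected number = 2564 × 0.523179 = 1341.4.

1341.4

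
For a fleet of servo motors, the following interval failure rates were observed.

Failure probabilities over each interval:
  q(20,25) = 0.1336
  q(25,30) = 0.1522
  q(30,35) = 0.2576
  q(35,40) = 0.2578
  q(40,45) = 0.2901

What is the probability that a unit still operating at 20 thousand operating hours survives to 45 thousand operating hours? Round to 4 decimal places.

0.2873

Survival from 20 to 45 is the product of surviving each interval: (1 − 0.1336) × (1 − 0.1522) × (1 − 0.2576) × (1 − 0.2578) × (1 − 0.2901).
= 0.8664 × 0.8478 × 0.7424 × 0.7422 × 0.7099 = 0.287321.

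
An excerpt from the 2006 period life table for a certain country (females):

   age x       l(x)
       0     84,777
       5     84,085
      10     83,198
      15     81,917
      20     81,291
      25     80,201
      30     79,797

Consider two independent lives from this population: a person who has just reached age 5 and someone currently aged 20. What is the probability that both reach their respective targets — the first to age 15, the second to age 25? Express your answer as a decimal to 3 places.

p₁ = l(15)/l(5) = 81,917/84,085 = 0.974217; p₂ = l(25)/l(20) = 80,201/81,291 = 0.986591.
P(both) = p₁ × p₂ = 0.974217 × 0.986591 = 0.961154.

0.961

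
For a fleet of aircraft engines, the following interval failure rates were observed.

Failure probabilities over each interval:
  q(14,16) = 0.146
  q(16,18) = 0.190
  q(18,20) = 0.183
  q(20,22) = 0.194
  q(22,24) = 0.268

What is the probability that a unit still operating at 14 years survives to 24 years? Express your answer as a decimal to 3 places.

0.333

Chaining the interval survival probabilities: (1 − 0.146) × (1 − 0.190) × (1 − 0.183) × (1 − 0.194) × (1 − 0.268).
= 0.854 × 0.810 × 0.817 × 0.806 × 0.732 = 0.333435.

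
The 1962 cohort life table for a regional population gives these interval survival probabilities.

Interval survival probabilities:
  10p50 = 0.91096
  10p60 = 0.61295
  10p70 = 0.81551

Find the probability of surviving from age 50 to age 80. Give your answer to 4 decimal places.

Survival from 50 to 80 is the product of surviving each interval: 0.91096 × 0.61295 × 0.81551.
= 0.455359.

0.4554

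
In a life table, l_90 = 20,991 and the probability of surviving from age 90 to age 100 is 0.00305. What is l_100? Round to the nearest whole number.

64

l_100 = l_90 × p = 20,991 × 0.00305 = 64.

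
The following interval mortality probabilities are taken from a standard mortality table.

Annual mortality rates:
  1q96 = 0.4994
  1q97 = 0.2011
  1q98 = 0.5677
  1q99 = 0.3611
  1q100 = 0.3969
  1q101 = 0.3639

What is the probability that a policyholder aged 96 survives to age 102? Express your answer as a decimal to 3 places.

0.042

The overall survival probability is (1 − 0.4994) × (1 − 0.2011) × (1 − 0.5677) × (1 − 0.3611) × (1 − 0.3969) × (1 − 0.3639).
= 0.5006 × 0.7989 × 0.4323 × 0.6389 × 0.6031 × 0.6361 = 0.042376.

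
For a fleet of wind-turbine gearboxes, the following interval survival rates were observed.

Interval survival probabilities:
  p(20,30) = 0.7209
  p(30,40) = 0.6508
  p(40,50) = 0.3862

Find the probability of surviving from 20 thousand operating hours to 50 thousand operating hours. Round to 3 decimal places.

0.181

The overall survival probability is 0.7209 × 0.6508 × 0.3862.
= 0.181190.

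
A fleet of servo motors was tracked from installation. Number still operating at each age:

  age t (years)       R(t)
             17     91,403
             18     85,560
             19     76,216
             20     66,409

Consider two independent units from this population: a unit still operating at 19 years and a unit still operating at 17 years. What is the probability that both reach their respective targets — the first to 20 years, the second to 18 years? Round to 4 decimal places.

p₁ = R(20)/R(19) = 66,409/76,216 = 0.871326; p₂ = R(18)/R(17) = 85,560/91,403 = 0.936074.
P(both) = p₁ × p₂ = 0.871326 × 0.936074 = 0.815626.

0.8156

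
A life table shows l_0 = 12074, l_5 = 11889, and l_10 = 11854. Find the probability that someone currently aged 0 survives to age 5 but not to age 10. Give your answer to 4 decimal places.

We want 5|5q0 = (l_5 − l_10)/l_0.
This is the probability of reaching 5 but not 10, conditional on being alive at 0: (l_5 − l_10) / l_0.
= (11889 − 11854) / 12074 = 35 / 12074 = 0.002899.

0.0029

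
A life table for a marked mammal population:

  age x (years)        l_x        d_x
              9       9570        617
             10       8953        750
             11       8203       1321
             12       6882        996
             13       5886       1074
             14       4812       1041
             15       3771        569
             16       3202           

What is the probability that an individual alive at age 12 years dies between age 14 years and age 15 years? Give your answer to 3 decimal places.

This is the probability of reaching 14 but not 15, conditional on being alive at 12: (l_14 − l_15) / l_12.
= (4812 − 3771) / 6882 = 1041 / 6882 = 0.151264.

0.151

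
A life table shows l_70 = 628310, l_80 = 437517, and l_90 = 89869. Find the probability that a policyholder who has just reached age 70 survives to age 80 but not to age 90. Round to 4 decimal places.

This is the probability of reaching 80 but not 90, conditional on being alive at 70: (l_80 − l_90) / l_70.
= (437517 − 89869) / 628310 = 347648 / 628310 = 0.553306.

0.5533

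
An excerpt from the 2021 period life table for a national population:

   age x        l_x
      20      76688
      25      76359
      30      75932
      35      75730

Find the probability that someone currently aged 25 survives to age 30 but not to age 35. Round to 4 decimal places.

0.0026

We want 5|5q25 = (l_30 − l_35)/l_25.
This is the probability of reaching 30 but not 35, conditional on being alive at 25: (l_30 − l_35) / l_25.
= (75932 − 75730) / 76359 = 202 / 76359 = 0.002645.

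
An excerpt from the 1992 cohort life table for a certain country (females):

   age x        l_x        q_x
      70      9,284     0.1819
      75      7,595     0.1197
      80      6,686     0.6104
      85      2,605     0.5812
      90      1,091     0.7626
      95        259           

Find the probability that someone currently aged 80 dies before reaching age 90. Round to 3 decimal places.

0.837

P(die before 90 | alive at 80) = 1 − l_90/l_80 = 1 − 1,091/6,686 = (5,595)/6,686 = 0.836823.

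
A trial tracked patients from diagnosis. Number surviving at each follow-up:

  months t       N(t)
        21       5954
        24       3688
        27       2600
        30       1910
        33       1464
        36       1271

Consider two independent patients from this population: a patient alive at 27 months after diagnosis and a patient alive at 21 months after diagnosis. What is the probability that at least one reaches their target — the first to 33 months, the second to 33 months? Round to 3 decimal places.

p₁ = N(33)/N(27) = 1464/2600 = 0.563077; p₂ = N(33)/N(21) = 1464/5954 = 0.245885.
P(at least one) = 1 − (1−p₁)(1−p₂) = 1 − 0.436923 × 0.754115 = 0.670510.

0.671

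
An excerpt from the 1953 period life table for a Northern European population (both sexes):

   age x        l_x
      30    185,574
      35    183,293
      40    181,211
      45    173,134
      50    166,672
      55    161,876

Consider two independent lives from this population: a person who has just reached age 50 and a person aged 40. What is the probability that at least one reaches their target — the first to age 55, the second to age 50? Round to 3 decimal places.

p₁ = l_55/l_50 = 161,876/166,672 = 0.971225; p₂ = l_50/l_40 = 166,672/181,211 = 0.919768.
P(at least one) = 1 − (1−p₁)(1−p₂) = 1 − 0.028775 × 0.080232 = 0.997691.

0.998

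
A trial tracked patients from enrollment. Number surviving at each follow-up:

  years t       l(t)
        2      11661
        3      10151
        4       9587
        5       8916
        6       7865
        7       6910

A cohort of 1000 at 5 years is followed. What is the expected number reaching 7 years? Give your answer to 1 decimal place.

The relevant probability is 6910/8916 = 0.775011.
Expected number = 1000 × 0.775011 = 775.0.

775.0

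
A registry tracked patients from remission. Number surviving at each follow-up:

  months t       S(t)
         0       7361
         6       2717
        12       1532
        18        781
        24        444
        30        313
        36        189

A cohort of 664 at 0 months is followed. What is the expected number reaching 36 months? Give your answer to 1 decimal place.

The relevant probability is 189/7361 = 0.025676.
Expected number = 664 × 0.025676 = 17.0.

17.0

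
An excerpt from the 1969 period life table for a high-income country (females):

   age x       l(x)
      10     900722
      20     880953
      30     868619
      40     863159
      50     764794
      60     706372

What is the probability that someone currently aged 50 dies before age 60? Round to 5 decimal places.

P(die before 60 | alive at 50) = 1 − l(60)/l(50) = 1 − 706372/764794 = (58422)/764794 = 0.076389.

0.07639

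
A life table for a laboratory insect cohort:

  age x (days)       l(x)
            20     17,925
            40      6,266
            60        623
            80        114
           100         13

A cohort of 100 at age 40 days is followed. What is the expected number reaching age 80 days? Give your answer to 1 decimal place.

The relevant probability is 114/6,266 = 0.018193.
Expected number = 100 × 0.018193 = 1.8.

1.8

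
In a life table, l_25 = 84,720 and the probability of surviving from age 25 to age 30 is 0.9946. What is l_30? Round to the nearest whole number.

84263

l_30 = l_25 × p = 84,720 × 0.9946 = 84263.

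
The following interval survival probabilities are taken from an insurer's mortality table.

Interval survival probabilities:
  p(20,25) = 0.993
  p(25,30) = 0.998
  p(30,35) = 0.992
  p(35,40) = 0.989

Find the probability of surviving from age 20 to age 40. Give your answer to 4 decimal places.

0.9723

The overall survival probability is 0.993 × 0.998 × 0.992 × 0.989.
= 0.972272.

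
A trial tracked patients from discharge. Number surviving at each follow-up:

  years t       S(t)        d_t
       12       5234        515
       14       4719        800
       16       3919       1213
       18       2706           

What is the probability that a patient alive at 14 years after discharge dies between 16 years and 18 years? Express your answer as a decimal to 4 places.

0.2570

This is the probability of reaching 16 but not 18, conditional on being alive at 14: (S(16) − S(18)) / S(14).
= (3919 − 2706) / 4719 = 1213 / 4719 = 0.257046.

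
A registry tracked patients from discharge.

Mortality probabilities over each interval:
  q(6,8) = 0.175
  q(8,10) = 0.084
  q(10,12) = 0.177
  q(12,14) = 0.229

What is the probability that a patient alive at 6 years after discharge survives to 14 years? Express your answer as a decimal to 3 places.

0.480

Survival from 6 to 14 is the product of surviving each interval: (1 − 0.175) × (1 − 0.084) × (1 − 0.177) × (1 − 0.229).
= 0.825 × 0.916 × 0.823 × 0.771 = 0.479517.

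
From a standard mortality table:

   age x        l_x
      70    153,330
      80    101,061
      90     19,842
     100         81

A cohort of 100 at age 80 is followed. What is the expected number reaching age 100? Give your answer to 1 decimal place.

0.1

The relevant probability is 81/101,061 = 0.000801.
Expected number = 100 × 0.000801 = 0.1.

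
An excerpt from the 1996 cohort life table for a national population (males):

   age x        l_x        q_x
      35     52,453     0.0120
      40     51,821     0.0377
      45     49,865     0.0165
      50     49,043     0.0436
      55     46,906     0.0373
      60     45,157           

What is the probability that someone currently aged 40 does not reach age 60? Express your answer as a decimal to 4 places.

0.1286

P(die before 60 | alive at 40) = 1 − l_60/l_40 = 1 − 45,157/51,821 = (6,664)/51,821 = 0.128597.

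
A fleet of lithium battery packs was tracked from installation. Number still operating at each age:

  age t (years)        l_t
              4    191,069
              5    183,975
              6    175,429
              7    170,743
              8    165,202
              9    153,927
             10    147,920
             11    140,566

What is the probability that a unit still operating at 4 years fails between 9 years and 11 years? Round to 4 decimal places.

0.0699

This is the probability of reaching 9 but not 11, conditional on being operational at 4: (l_9 − l_11) / l_4.
= (153,927 − 140,566) / 191,069 = 13,361 / 191,069 = 0.069928.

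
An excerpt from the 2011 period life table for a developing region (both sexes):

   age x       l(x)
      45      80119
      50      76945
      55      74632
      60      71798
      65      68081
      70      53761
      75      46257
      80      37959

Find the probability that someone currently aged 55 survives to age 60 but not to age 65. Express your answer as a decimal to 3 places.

0.050

This is the probability of reaching 60 but not 65, conditional on being alive at 55: (l(60) − l(65)) / l(55).
= (71798 − 68081) / 74632 = 3717 / 74632 = 0.049804.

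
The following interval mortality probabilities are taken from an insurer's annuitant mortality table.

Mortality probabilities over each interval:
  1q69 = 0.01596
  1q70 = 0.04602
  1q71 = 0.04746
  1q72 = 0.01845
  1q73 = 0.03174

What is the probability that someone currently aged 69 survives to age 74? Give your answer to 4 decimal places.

0.8498

Chaining the interval survival probabilities: (1 − 0.01596) × (1 − 0.04602) × (1 − 0.04746) × (1 − 0.01845) × (1 − 0.03174).
= 0.98404 × 0.95398 × 0.95254 × 0.98155 × 0.96826 = 0.849845.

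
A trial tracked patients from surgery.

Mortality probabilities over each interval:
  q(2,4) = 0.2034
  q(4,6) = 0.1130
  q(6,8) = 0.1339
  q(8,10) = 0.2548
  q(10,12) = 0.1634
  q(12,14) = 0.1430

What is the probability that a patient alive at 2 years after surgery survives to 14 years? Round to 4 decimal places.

0.3270

P(survive 2→14) = (1 − 0.2034) × (1 − 0.1130) × (1 − 0.1339) × (1 − 0.2548) × (1 − 0.1634) × (1 − 0.1430).
= 0.7966 × 0.8870 × 0.8661 × 0.7452 × 0.8366 × 0.8570 = 0.326967.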